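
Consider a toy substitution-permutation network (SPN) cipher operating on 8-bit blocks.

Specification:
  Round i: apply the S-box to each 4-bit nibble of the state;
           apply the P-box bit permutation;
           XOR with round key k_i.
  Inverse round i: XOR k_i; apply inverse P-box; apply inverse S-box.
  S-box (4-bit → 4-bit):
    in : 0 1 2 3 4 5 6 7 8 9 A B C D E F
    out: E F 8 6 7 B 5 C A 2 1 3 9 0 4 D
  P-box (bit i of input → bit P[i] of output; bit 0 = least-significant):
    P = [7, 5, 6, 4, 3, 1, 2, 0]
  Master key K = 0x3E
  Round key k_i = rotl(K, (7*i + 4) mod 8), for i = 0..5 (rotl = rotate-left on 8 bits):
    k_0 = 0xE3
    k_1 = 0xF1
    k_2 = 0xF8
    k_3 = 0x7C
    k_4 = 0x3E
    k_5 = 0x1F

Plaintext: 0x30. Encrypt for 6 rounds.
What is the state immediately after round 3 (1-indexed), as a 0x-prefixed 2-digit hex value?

0x96

s_0 = plaintext = 0x30
s_1 = Round(s_0, k_0) = 0x95
s_2 = Round(s_1, k_1) = 0x43
s_3 = Round(s_2, k_2) = 0x96
s_4 = Round(s_3, k_3) = 0xBE
s_5 = Round(s_4, k_4) = 0x74
s_6 = Round(s_5, k_5) = 0xFA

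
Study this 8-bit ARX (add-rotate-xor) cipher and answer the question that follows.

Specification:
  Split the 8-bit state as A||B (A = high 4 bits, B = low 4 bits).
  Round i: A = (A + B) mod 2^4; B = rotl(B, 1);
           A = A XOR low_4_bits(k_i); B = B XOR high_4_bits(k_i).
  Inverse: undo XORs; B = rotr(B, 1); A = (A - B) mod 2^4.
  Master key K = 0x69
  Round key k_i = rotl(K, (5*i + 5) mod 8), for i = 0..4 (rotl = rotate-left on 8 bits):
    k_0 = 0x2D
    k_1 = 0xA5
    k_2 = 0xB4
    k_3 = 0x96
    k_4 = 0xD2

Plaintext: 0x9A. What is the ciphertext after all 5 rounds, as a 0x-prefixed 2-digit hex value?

0x62

s_0 = plaintext = 0x9A
s_1 = Round(s_0, k_0) = 0xE7
s_2 = Round(s_1, k_1) = 0x04
s_3 = Round(s_2, k_2) = 0x03
s_4 = Round(s_3, k_3) = 0x5F
s_5 = Round(s_4, k_4) = 0x62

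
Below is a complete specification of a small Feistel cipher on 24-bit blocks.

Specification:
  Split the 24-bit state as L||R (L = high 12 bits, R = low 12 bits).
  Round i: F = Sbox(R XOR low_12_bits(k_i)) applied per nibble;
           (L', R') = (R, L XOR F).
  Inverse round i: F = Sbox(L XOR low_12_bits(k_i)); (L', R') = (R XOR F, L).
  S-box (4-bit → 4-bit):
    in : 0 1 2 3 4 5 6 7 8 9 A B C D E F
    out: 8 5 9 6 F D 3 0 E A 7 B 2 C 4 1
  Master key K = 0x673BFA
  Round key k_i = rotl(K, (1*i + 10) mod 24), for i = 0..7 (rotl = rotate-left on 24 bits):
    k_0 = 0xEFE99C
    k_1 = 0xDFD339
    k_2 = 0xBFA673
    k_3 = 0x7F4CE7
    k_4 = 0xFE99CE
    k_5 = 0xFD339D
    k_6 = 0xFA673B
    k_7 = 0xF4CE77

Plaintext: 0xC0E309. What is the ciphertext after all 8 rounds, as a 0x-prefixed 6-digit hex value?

0xB15A2A

s_0 = plaintext = 0xC0E309
s_1 = Round(s_0, k_0) = 0x309BA3
s_2 = Round(s_1, k_1) = 0xBA3DAE
s_3 = Round(s_2, k_2) = 0xDAE06F
s_4 = Round(s_3, k_3) = 0x06FF40
s_5 = Round(s_4, k_4) = 0xF4038B
s_6 = Round(s_5, k_5) = 0x38B713
s_7 = Round(s_6, k_6) = 0x713B15
s_8 = Round(s_7, k_7) = 0xB15A2A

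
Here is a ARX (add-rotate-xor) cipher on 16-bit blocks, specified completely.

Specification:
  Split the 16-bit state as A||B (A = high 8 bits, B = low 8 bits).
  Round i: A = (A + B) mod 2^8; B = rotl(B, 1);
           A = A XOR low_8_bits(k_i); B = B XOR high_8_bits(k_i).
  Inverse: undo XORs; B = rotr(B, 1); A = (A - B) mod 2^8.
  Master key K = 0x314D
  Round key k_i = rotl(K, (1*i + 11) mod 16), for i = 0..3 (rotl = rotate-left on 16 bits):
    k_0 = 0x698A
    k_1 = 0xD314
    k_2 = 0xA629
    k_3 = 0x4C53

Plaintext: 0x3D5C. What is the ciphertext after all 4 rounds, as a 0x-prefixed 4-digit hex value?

s_0 = plaintext = 0x3D5C
s_1 = Round(s_0, k_0) = 0x13D1
s_2 = Round(s_1, k_1) = 0xF070
s_3 = Round(s_2, k_2) = 0x4946
s_4 = Round(s_3, k_3) = 0xDCC0

0xDCC0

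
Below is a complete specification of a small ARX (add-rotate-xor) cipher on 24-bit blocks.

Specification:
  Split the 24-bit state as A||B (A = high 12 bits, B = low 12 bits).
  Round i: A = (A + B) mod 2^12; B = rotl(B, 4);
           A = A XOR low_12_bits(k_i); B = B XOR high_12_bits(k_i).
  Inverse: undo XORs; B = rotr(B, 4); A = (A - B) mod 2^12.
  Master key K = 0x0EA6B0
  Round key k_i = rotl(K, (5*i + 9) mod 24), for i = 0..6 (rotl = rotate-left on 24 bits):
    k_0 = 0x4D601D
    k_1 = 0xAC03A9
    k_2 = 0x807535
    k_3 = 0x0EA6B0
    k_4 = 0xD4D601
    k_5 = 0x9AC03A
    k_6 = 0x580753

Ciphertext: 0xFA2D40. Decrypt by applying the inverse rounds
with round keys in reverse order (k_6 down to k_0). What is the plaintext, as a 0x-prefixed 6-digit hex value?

0x15A5B3

s_0 = ciphertext = 0xFA2D40
s_1 = InvRound(s_0, k_6) = 0x86508C
s_2 = InvRound(s_1, k_5) = 0x7CD092
s_3 = InvRound(s_2, k_4) = 0x1EFFDD
s_4 = InvRound(s_3, k_3) = 0xF6C7F3
s_5 = InvRound(s_4, k_2) = 0x55A4FF
s_6 = InvRound(s_5, k_1) = 0x710FE3
s_7 = InvRound(s_6, k_0) = 0x15A5B3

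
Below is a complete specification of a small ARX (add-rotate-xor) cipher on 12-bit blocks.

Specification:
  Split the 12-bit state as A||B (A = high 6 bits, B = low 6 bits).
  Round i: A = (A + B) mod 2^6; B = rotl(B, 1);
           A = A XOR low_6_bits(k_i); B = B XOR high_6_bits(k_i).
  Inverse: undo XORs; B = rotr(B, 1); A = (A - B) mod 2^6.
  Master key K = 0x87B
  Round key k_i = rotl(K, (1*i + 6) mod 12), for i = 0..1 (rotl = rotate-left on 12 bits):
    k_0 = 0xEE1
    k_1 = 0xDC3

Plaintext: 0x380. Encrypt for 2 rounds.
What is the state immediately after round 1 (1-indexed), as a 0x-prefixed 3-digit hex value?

s_0 = plaintext = 0x380
s_1 = Round(s_0, k_0) = 0xBFB
s_2 = Round(s_1, k_1) = 0xA40

0xBFB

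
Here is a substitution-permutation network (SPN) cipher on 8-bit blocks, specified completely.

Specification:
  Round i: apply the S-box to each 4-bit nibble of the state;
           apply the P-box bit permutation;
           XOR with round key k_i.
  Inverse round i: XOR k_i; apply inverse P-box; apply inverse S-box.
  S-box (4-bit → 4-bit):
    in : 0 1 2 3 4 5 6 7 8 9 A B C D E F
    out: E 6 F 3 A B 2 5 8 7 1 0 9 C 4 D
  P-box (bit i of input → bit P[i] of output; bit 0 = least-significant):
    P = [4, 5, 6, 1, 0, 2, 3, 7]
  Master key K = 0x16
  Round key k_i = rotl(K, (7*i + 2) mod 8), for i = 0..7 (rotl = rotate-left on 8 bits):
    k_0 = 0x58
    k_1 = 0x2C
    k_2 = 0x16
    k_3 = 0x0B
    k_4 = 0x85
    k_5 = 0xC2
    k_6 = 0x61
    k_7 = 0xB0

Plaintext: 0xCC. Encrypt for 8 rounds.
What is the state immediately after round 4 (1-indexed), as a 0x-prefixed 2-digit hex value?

0xBC

s_0 = plaintext = 0xCC
s_1 = Round(s_0, k_0) = 0xCB
s_2 = Round(s_1, k_1) = 0xAD
s_3 = Round(s_2, k_2) = 0x55
s_4 = Round(s_3, k_3) = 0xBC
s_5 = Round(s_4, k_4) = 0x97
s_6 = Round(s_5, k_5) = 0x9F
s_7 = Round(s_6, k_6) = 0x3E
s_8 = Round(s_7, k_7) = 0xF5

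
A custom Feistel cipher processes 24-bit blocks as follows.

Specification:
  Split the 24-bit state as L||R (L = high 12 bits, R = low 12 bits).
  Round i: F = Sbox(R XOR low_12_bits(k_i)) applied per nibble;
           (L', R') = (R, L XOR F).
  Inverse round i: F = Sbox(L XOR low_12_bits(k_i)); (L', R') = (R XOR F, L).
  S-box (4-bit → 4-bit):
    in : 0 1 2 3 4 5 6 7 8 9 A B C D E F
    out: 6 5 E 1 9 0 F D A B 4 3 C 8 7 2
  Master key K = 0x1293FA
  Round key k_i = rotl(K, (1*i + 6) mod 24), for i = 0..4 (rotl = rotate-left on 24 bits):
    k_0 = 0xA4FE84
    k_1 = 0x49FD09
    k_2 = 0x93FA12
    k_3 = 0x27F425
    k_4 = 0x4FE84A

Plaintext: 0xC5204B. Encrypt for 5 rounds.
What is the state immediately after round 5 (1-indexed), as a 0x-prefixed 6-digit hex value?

s_0 = plaintext = 0xC5204B
s_1 = Round(s_0, k_0) = 0x04BB90
s_2 = Round(s_1, k_1) = 0xB90FF0
s_3 = Round(s_2, k_2) = 0xFF0BEE
s_4 = Round(s_3, k_3) = 0xBEED33
s_5 = Round(s_4, k_4) = 0xD33B35

0xD33B35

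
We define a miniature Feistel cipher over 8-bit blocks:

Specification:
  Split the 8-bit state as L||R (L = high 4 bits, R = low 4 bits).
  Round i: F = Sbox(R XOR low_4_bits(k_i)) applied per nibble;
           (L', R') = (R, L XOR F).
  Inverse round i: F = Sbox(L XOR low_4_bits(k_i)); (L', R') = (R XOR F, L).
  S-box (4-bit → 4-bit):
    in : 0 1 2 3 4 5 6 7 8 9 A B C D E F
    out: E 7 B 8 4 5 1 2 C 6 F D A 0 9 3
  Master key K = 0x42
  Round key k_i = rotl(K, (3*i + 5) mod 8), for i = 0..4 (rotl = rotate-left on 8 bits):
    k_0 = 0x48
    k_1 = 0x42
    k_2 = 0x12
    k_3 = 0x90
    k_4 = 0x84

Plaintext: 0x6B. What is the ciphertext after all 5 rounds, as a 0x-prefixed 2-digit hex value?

0x02

s_0 = plaintext = 0x6B
s_1 = Round(s_0, k_0) = 0xBE
s_2 = Round(s_1, k_1) = 0xE1
s_3 = Round(s_2, k_2) = 0x16
s_4 = Round(s_3, k_3) = 0x60
s_5 = Round(s_4, k_4) = 0x02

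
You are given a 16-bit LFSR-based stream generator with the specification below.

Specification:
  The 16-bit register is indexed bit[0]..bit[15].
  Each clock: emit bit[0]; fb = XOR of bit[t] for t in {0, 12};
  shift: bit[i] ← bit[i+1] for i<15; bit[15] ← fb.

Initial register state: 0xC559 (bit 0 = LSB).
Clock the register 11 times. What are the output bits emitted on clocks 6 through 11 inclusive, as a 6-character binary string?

reg_0 = 0xC559
clock 1: out=1, reg = 0xE2AC
clock 2: out=0, reg = 0x7156
clock 3: out=0, reg = 0xB8AB
clock 4: out=1, reg = 0x5C55
clock 5: out=1, reg = 0x2E2A
clock 6: out=0, reg = 0x1715
clock 7: out=1, reg = 0x0B8A
clock 8: out=0, reg = 0x05C5
clock 9: out=1, reg = 0x82E2
clock 10: out=0, reg = 0x4171
clock 11: out=1, reg = 0xA0B8

010101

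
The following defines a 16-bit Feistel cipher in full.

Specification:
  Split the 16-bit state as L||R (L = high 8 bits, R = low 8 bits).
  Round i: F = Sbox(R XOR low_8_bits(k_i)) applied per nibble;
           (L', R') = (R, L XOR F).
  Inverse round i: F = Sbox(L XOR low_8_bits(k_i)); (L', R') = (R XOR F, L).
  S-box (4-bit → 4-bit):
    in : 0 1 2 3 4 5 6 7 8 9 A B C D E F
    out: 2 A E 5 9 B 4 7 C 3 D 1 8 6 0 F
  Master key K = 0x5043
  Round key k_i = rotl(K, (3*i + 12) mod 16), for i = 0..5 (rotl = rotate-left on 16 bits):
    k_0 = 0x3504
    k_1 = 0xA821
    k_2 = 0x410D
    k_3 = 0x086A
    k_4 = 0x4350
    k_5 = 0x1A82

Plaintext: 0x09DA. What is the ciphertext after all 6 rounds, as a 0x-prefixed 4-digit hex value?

0x144C

s_0 = plaintext = 0x09DA
s_1 = Round(s_0, k_0) = 0xDA69
s_2 = Round(s_1, k_1) = 0x6946
s_3 = Round(s_2, k_2) = 0x46F8
s_4 = Round(s_3, k_3) = 0xF878
s_5 = Round(s_4, k_4) = 0x7814
s_6 = Round(s_5, k_5) = 0x144C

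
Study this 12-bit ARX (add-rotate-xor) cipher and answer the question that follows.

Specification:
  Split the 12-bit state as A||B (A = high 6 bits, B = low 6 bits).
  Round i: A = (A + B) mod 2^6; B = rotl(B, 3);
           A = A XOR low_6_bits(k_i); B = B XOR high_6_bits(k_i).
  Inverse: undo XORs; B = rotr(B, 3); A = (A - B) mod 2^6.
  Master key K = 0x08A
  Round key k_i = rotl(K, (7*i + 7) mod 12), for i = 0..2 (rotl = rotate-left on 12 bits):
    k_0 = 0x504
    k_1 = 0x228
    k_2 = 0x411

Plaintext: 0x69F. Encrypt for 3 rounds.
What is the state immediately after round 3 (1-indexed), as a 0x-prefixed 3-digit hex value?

s_0 = plaintext = 0x69F
s_1 = Round(s_0, k_0) = 0xF6F
s_2 = Round(s_1, k_1) = 0x135
s_3 = Round(s_2, k_2) = 0xA3E

0xA3E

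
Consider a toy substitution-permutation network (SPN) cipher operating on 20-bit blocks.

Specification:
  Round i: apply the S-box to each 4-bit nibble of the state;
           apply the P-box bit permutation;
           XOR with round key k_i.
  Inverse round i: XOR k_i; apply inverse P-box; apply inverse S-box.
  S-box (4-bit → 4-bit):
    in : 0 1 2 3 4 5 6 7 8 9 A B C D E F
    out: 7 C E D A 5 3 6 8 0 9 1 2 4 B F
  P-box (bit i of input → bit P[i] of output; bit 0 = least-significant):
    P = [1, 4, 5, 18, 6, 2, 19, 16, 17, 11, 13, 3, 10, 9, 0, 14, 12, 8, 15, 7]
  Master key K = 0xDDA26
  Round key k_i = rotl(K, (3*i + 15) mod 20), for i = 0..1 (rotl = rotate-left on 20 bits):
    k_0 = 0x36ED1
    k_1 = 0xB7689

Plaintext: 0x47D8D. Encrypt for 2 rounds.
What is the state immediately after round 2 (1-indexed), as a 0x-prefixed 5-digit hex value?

s_0 = plaintext = 0x47D8D
s_1 = Round(s_0, k_0) = 0x24D70
s_2 = Round(s_1, k_1) = 0x3953F

0x3953F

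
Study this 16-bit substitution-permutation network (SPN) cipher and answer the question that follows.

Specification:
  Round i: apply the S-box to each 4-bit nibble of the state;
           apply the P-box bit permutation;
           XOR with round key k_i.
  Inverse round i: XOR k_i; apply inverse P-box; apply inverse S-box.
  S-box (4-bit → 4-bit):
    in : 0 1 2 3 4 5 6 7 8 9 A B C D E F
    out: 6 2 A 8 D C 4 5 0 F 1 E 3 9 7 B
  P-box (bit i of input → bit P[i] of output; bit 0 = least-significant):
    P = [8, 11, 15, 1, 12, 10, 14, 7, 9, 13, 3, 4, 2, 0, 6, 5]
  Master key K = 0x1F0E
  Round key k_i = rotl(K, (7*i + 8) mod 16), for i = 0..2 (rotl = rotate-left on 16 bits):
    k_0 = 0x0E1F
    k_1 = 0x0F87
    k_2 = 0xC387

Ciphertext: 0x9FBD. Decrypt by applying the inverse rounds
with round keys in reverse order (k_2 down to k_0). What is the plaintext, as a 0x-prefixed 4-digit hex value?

s_0 = ciphertext = 0x9FBD
s_1 = InvRound(s_0, k_2) = 0x35E2
s_2 = InvRound(s_1, k_1) = 0x9CA1
s_3 = InvRound(s_2, k_0) = 0xD4D5

0xD4D5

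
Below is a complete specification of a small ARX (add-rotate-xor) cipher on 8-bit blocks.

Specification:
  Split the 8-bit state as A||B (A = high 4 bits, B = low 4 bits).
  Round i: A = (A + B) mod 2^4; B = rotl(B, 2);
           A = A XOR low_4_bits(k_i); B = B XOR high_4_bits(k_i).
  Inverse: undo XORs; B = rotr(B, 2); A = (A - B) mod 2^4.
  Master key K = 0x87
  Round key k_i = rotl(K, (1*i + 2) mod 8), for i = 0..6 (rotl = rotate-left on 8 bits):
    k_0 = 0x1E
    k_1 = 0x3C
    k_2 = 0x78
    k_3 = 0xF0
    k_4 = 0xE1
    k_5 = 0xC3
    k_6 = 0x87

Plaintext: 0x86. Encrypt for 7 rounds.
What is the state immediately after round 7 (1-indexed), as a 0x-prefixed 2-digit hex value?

0xC9

s_0 = plaintext = 0x86
s_1 = Round(s_0, k_0) = 0x08
s_2 = Round(s_1, k_1) = 0x41
s_3 = Round(s_2, k_2) = 0xD3
s_4 = Round(s_3, k_3) = 0x03
s_5 = Round(s_4, k_4) = 0x22
s_6 = Round(s_5, k_5) = 0x74
s_7 = Round(s_6, k_6) = 0xC9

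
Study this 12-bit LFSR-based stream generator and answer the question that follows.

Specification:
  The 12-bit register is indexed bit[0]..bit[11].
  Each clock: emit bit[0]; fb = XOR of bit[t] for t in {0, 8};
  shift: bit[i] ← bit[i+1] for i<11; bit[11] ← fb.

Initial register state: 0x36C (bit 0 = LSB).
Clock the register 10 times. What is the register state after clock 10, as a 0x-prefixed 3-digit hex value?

reg_0 = 0x36C
clock 1: out=0, reg = 0x9B6
clock 2: out=0, reg = 0xCDB
clock 3: out=1, reg = 0xE6D
clock 4: out=1, reg = 0xF36
clock 5: out=0, reg = 0xF9B
clock 6: out=1, reg = 0x7CD
clock 7: out=1, reg = 0x3E6
clock 8: out=0, reg = 0x9F3
clock 9: out=1, reg = 0x4F9
clock 10: out=1, reg = 0xA7C

0xA7C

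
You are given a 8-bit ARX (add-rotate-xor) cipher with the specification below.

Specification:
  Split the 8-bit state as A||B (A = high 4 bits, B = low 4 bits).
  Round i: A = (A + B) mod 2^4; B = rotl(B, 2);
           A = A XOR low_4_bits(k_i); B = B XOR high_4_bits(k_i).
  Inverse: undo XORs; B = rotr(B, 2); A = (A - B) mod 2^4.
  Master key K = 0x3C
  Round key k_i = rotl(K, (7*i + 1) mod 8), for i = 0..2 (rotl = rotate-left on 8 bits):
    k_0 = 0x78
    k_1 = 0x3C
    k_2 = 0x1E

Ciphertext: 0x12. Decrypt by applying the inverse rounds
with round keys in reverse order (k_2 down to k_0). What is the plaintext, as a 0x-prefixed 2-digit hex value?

0x62

s_0 = ciphertext = 0x12
s_1 = InvRound(s_0, k_2) = 0x3C
s_2 = InvRound(s_1, k_1) = 0x0F
s_3 = InvRound(s_2, k_0) = 0x62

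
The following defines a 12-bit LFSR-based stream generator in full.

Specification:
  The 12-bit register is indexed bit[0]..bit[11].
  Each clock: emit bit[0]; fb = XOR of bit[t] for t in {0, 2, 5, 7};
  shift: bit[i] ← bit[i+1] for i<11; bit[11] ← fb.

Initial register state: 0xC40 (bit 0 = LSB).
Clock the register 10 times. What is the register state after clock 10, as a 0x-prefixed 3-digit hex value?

0xDAB

reg_0 = 0xC40
clock 1: out=0, reg = 0x620
clock 2: out=0, reg = 0xB10
clock 3: out=0, reg = 0x588
clock 4: out=0, reg = 0xAC4
clock 5: out=0, reg = 0x562
clock 6: out=0, reg = 0xAB1
clock 7: out=1, reg = 0xD58
clock 8: out=0, reg = 0x6AC
clock 9: out=0, reg = 0xB56
clock 10: out=0, reg = 0xDAB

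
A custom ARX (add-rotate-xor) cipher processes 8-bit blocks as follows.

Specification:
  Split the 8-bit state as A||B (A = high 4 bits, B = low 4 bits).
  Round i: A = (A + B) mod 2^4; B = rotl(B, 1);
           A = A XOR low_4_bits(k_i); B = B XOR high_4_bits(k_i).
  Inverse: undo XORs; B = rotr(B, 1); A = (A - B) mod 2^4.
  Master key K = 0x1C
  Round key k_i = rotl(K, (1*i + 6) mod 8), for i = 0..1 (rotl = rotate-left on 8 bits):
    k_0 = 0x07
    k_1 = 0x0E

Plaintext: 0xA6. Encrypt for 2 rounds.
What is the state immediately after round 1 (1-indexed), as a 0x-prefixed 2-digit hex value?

0x7C

s_0 = plaintext = 0xA6
s_1 = Round(s_0, k_0) = 0x7C
s_2 = Round(s_1, k_1) = 0xD9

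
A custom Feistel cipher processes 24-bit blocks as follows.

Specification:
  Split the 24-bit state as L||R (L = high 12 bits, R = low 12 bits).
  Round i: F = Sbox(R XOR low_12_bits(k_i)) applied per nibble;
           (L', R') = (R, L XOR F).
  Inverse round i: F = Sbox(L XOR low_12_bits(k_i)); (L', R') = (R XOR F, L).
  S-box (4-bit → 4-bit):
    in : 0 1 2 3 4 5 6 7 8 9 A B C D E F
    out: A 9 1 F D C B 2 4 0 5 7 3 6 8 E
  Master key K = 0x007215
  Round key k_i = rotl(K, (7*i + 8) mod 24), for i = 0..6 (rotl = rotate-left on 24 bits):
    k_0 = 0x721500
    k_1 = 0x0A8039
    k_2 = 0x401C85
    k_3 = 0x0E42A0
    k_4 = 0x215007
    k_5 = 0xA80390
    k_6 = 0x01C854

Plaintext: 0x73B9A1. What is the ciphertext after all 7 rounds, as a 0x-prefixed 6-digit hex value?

s_0 = plaintext = 0x73B9A1
s_1 = Round(s_0, k_0) = 0x9A1462
s_2 = Round(s_1, k_1) = 0x462466
s_3 = Round(s_2, k_2) = 0x4660ED
s_4 = Round(s_3, k_3) = 0x0ED5B0
s_5 = Round(s_4, k_4) = 0x5B0C9F
s_6 = Round(s_5, k_5) = 0xC9FB1E
s_7 = Round(s_6, k_6) = 0xB1E34A

0xB1E34A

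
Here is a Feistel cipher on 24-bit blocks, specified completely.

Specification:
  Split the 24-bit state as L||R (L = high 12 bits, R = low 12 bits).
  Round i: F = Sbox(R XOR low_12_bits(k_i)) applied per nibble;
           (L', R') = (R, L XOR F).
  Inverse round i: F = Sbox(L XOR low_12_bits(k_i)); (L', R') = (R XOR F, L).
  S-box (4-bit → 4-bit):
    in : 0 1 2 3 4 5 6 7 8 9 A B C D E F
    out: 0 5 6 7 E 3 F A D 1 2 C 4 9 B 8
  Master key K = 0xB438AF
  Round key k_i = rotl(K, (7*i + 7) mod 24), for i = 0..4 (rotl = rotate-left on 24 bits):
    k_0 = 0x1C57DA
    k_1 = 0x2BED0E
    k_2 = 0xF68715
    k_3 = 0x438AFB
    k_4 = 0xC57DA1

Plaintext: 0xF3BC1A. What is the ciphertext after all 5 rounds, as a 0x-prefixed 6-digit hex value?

s_0 = plaintext = 0xF3BC1A
s_1 = Round(s_0, k_0) = 0xC1A37B
s_2 = Round(s_1, k_1) = 0x37B7B9
s_3 = Round(s_2, k_2) = 0x7B935F
s_4 = Round(s_3, k_3) = 0x35F697
s_5 = Round(s_4, k_4) = 0x697F20

0x697F20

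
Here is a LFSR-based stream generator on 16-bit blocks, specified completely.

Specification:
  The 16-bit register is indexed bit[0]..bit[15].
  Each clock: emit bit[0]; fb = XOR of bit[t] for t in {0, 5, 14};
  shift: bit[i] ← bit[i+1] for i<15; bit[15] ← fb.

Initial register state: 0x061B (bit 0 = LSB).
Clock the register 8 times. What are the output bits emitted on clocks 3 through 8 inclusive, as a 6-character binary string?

reg_0 = 0x061B
clock 1: out=1, reg = 0x830D
clock 2: out=1, reg = 0xC186
clock 3: out=0, reg = 0xE0C3
clock 4: out=1, reg = 0x7061
clock 5: out=1, reg = 0xB830
clock 6: out=0, reg = 0xDC18
clock 7: out=0, reg = 0xEE0C
clock 8: out=0, reg = 0xF706

011000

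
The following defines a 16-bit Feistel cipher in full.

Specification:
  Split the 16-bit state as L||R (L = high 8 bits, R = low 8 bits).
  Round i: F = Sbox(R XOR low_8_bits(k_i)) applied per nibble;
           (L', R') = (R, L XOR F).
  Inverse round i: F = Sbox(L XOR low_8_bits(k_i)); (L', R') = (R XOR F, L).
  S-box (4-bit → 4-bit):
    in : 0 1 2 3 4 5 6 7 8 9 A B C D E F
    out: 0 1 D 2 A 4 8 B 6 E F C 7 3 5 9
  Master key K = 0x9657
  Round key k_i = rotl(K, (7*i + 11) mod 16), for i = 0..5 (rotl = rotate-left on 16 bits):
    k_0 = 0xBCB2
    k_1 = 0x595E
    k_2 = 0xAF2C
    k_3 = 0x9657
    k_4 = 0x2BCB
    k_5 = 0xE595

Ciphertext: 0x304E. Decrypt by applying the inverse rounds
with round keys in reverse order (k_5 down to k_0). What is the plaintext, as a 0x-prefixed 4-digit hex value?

s_0 = ciphertext = 0x304E
s_1 = InvRound(s_0, k_5) = 0xBA30
s_2 = InvRound(s_1, k_4) = 0x81BA
s_3 = InvRound(s_2, k_3) = 0x8281
s_4 = InvRound(s_3, k_2) = 0x7482
s_5 = InvRound(s_4, k_1) = 0x5D74
s_6 = InvRound(s_5, k_0) = 0x2D5D

0x2D5D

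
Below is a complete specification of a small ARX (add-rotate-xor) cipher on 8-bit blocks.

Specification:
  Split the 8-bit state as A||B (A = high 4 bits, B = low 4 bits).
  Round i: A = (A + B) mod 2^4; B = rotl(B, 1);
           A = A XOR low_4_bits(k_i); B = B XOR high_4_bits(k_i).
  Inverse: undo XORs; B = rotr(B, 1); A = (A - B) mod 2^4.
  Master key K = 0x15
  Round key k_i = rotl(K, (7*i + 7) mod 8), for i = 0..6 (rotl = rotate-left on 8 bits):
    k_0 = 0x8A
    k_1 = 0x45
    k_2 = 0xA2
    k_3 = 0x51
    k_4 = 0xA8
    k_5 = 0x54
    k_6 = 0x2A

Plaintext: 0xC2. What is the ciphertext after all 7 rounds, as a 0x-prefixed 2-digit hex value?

0xE9

s_0 = plaintext = 0xC2
s_1 = Round(s_0, k_0) = 0x4C
s_2 = Round(s_1, k_1) = 0x5D
s_3 = Round(s_2, k_2) = 0x01
s_4 = Round(s_3, k_3) = 0x07
s_5 = Round(s_4, k_4) = 0xF4
s_6 = Round(s_5, k_5) = 0x7D
s_7 = Round(s_6, k_6) = 0xE9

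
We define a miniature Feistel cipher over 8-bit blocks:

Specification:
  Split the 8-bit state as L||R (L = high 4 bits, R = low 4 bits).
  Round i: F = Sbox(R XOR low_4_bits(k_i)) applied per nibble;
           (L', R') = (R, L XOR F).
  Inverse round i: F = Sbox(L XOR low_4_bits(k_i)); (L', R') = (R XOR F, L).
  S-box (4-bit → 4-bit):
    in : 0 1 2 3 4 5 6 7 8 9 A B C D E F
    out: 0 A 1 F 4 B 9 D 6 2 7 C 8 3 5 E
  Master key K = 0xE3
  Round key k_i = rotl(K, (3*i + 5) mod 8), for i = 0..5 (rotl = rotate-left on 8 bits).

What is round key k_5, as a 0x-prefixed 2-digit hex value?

K = 0xE3
k_0 = rotl(K, (3*0+5) mod 8) = rotl(K, 5) = 0x7C
k_1 = rotl(K, (3*1+5) mod 8) = rotl(K, 0) = 0xE3
k_2 = rotl(K, (3*2+5) mod 8) = rotl(K, 3) = 0x1F
k_3 = rotl(K, (3*3+5) mod 8) = rotl(K, 6) = 0xF8
k_4 = rotl(K, (3*4+5) mod 8) = rotl(K, 1) = 0xC7
k_5 = rotl(K, (3*5+5) mod 8) = rotl(K, 4) = 0x3E

0x3E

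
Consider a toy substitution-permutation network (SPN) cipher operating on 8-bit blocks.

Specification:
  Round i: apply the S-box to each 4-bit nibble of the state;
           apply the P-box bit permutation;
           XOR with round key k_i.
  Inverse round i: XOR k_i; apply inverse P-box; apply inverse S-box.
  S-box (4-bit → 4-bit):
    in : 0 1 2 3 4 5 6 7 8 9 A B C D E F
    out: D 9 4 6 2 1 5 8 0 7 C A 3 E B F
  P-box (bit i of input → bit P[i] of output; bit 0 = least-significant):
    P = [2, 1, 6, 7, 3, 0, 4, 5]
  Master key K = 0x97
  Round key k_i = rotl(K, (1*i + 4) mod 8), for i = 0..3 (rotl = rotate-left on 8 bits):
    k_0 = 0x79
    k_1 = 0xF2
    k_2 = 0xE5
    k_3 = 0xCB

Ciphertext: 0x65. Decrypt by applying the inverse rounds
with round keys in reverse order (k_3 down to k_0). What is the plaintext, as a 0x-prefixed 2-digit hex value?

0xD1

s_0 = ciphertext = 0x65
s_1 = InvRound(s_0, k_3) = 0x1E
s_2 = InvRound(s_1, k_2) = 0xFD
s_3 = InvRound(s_2, k_1) = 0xCC
s_4 = InvRound(s_3, k_0) = 0xD1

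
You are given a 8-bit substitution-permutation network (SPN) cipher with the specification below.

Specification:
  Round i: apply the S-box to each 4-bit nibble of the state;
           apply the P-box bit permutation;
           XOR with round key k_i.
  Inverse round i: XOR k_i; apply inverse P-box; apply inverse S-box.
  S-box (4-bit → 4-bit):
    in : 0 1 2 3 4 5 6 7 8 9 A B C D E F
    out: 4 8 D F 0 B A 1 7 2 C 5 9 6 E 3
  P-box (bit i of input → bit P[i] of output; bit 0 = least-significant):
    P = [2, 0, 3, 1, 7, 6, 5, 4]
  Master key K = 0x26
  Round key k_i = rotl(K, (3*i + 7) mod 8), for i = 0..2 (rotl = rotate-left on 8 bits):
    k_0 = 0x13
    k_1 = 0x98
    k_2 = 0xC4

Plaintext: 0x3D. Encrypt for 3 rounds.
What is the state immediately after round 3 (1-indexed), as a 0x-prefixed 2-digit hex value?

0xBA

s_0 = plaintext = 0x3D
s_1 = Round(s_0, k_0) = 0xEA
s_2 = Round(s_1, k_1) = 0xE2
s_3 = Round(s_2, k_2) = 0xBA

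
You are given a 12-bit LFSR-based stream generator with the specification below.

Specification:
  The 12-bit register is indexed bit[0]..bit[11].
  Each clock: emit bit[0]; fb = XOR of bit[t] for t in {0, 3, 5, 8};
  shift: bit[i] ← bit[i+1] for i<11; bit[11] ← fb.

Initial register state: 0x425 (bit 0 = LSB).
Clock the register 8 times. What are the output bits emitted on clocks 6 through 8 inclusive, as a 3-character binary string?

100

reg_0 = 0x425
clock 1: out=1, reg = 0x212
clock 2: out=0, reg = 0x109
clock 3: out=1, reg = 0x884
clock 4: out=0, reg = 0x442
clock 5: out=0, reg = 0x221
clock 6: out=1, reg = 0x110
clock 7: out=0, reg = 0x888
clock 8: out=0, reg = 0xC44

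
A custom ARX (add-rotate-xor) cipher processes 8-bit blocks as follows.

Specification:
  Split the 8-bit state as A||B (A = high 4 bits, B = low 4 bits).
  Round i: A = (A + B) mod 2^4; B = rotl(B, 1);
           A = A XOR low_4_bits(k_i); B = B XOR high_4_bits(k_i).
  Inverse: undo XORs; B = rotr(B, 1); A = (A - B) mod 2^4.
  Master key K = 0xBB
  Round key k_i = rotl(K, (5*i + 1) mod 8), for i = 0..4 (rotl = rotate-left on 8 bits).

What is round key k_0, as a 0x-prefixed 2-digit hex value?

0x77

K = 0xBB
k_0 = rotl(K, (5*0+1) mod 8) = rotl(K, 1) = 0x77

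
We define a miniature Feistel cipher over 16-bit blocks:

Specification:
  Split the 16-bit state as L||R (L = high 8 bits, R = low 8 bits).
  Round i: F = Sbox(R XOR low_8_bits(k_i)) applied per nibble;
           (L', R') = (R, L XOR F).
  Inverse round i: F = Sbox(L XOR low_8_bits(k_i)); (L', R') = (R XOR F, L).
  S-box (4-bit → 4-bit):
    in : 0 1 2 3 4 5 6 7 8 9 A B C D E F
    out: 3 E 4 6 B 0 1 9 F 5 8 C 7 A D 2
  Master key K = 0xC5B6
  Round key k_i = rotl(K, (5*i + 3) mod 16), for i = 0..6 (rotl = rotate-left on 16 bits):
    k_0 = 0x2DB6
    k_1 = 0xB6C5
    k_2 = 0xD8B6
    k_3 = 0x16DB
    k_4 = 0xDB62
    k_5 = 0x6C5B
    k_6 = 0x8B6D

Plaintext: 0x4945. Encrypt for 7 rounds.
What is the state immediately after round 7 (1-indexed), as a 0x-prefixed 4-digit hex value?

s_0 = plaintext = 0x4945
s_1 = Round(s_0, k_0) = 0x456F
s_2 = Round(s_1, k_1) = 0x6FCD
s_3 = Round(s_2, k_2) = 0xCDF3
s_4 = Round(s_3, k_3) = 0xF382
s_5 = Round(s_4, k_4) = 0x8220
s_6 = Round(s_5, k_5) = 0x201E
s_7 = Round(s_6, k_6) = 0x1EB6

0x1EB6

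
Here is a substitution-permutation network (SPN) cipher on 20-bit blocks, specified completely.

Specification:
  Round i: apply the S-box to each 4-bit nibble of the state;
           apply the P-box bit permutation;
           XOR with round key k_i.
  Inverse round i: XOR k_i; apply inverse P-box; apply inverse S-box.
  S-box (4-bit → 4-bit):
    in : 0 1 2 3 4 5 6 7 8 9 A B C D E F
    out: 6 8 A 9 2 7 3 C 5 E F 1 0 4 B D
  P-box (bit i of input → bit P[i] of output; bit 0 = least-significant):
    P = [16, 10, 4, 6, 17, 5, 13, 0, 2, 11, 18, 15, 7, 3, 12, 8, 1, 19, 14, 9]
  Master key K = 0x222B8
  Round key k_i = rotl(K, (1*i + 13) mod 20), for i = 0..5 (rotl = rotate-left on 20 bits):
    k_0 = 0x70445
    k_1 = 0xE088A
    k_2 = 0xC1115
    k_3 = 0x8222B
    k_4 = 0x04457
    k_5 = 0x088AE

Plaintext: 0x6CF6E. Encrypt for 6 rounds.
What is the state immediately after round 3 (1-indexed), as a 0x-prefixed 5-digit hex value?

s_0 = plaintext = 0x6CF6E
s_1 = Round(s_0, k_0) = 0x88023
s_2 = Round(s_1, k_1) = 0xB5069
s_3 = Round(s_2, k_2) = 0xA0DEF
s_4 = Round(s_3, k_3) = 0x77050
s_5 = Round(s_4, k_4) = 0x63B67
s_6 = Round(s_5, k_5) = 0xA8958

0xA0DEF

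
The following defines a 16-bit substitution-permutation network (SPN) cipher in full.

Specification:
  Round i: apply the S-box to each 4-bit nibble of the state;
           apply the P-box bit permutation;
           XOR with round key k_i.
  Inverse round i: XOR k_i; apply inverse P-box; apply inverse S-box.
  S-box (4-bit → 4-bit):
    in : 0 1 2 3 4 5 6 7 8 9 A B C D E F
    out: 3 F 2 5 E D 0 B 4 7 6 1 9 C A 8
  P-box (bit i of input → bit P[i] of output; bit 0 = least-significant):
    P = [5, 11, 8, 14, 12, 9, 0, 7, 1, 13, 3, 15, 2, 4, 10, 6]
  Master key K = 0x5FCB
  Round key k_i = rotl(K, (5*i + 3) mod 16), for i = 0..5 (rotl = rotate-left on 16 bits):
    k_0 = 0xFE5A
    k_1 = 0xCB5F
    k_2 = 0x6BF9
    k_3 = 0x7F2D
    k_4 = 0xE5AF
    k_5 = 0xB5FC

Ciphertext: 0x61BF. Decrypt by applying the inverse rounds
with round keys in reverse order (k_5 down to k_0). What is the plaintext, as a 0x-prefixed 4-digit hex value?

s_0 = ciphertext = 0x61BF
s_1 = InvRound(s_0, k_5) = 0xDC3F
s_2 = InvRound(s_1, k_4) = 0x22CA
s_3 = InvRound(s_2, k_3) = 0x5B51
s_4 = InvRound(s_3, k_2) = 0x6ACB
s_5 = InvRound(s_4, k_1) = 0x0EF8
s_6 = InvRound(s_5, k_0) = 0x67CC

0x67CC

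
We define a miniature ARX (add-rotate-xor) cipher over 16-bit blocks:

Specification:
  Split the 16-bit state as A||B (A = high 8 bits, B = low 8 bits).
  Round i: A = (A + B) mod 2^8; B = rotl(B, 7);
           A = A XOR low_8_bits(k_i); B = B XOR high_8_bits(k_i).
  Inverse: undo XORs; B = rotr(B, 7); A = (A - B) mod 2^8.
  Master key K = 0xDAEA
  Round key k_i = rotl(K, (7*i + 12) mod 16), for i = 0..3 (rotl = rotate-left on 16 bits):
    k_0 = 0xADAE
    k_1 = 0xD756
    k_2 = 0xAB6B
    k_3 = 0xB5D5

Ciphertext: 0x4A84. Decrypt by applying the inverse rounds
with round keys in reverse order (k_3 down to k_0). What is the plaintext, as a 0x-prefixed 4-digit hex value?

s_0 = ciphertext = 0x4A84
s_1 = InvRound(s_0, k_3) = 0x3D62
s_2 = InvRound(s_1, k_2) = 0xC393
s_3 = InvRound(s_2, k_1) = 0x0D88
s_4 = InvRound(s_3, k_0) = 0x594A

0x594A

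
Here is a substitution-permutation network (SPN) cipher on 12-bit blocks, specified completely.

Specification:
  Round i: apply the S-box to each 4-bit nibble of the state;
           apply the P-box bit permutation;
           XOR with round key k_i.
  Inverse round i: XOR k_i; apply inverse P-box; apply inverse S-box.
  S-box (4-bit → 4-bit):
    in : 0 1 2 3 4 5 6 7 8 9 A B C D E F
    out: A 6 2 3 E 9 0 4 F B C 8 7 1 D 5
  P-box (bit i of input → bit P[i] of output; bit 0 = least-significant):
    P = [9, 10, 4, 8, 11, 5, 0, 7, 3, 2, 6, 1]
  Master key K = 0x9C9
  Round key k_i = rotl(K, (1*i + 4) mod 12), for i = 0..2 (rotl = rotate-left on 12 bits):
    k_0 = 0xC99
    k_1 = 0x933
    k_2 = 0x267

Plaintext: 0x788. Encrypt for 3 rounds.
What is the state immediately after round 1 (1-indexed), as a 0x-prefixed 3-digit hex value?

0x368

s_0 = plaintext = 0x788
s_1 = Round(s_0, k_0) = 0x368
s_2 = Round(s_1, k_1) = 0xE2F
s_3 = Round(s_2, k_2) = 0x01D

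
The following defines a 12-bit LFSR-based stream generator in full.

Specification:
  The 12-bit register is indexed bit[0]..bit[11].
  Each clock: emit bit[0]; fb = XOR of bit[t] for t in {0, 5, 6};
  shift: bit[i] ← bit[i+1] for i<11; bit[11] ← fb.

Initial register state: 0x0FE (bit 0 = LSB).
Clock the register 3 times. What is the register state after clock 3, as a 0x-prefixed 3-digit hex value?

reg_0 = 0x0FE
clock 1: out=0, reg = 0x07F
clock 2: out=1, reg = 0x83F
clock 3: out=1, reg = 0x41F

0x41F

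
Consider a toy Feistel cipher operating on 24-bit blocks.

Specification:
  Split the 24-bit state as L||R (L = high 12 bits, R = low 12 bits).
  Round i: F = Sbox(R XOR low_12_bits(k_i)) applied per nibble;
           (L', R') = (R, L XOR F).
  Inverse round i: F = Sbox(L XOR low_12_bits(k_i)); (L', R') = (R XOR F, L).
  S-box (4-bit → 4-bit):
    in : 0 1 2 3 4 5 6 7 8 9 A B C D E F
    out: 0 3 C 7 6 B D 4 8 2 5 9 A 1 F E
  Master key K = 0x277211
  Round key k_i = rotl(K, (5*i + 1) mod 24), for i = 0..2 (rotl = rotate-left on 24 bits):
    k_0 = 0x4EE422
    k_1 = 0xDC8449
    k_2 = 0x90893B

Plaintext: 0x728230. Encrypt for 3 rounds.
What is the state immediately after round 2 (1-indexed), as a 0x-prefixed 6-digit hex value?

s_0 = plaintext = 0x728230
s_1 = Round(s_0, k_0) = 0x230A14
s_2 = Round(s_1, k_1) = 0xA14D81
s_3 = Round(s_2, k_2) = 0xD81C81

0xA14D81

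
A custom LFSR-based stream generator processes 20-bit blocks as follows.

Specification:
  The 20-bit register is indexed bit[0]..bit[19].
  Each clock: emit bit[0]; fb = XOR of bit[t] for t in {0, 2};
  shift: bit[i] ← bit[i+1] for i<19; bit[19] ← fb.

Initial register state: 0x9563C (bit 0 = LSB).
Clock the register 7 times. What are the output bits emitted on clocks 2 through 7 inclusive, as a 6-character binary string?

reg_0 = 0x9563C
clock 1: out=0, reg = 0xCAB1E
clock 2: out=0, reg = 0xE558F
clock 3: out=1, reg = 0x72AC7
clock 4: out=1, reg = 0x39563
clock 5: out=1, reg = 0x9CAB1
clock 6: out=1, reg = 0xCE558
clock 7: out=0, reg = 0x672AC

011110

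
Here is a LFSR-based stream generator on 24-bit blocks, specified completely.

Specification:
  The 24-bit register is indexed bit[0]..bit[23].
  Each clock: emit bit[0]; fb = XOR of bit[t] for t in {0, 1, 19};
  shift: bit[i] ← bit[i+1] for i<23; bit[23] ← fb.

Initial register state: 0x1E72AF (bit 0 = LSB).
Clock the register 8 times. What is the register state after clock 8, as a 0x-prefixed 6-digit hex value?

0x9B1E72

reg_0 = 0x1E72AF
clock 1: out=1, reg = 0x8F3957
clock 2: out=1, reg = 0xC79CAB
clock 3: out=1, reg = 0x63CE55
clock 4: out=1, reg = 0xB1E72A
clock 5: out=0, reg = 0xD8F395
clock 6: out=1, reg = 0x6C79CA
clock 7: out=0, reg = 0x363CE5
clock 8: out=1, reg = 0x9B1E72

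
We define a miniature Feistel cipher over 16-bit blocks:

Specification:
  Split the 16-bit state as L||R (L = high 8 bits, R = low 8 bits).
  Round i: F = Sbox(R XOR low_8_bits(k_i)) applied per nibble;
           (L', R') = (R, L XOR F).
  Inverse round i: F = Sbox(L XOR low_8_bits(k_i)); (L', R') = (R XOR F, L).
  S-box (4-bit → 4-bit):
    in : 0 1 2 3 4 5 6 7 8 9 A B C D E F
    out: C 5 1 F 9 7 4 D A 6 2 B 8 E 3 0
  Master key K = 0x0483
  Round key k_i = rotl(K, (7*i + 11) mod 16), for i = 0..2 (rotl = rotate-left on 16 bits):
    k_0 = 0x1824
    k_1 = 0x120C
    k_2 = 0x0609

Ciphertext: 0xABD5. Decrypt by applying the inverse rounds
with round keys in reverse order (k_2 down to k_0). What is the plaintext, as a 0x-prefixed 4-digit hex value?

0x53A1

s_0 = ciphertext = 0xABD5
s_1 = InvRound(s_0, k_2) = 0xF4AB
s_2 = InvRound(s_1, k_1) = 0xA1F4
s_3 = InvRound(s_2, k_0) = 0x53A1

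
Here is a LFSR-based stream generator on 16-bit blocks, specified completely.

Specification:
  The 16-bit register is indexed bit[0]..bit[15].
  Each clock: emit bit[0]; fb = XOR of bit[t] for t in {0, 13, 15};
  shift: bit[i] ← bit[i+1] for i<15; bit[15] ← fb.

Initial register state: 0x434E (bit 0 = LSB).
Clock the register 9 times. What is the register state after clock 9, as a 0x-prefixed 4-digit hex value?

reg_0 = 0x434E
clock 1: out=0, reg = 0x21A7
clock 2: out=1, reg = 0x10D3
clock 3: out=1, reg = 0x8869
clock 4: out=1, reg = 0x4434
clock 5: out=0, reg = 0x221A
clock 6: out=0, reg = 0x910D
clock 7: out=1, reg = 0x4886
clock 8: out=0, reg = 0x2443
clock 9: out=1, reg = 0x1221

0x1221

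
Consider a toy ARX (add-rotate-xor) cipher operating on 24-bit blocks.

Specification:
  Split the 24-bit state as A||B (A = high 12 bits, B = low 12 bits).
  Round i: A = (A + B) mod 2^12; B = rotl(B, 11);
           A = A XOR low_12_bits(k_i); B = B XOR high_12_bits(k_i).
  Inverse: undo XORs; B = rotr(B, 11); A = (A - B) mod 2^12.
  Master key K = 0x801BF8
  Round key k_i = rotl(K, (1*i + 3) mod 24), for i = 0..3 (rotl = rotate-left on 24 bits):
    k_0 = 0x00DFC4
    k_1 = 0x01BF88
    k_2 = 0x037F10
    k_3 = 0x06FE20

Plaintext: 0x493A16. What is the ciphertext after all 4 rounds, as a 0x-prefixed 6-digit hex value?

0xADE8D2

s_0 = plaintext = 0x493A16
s_1 = Round(s_0, k_0) = 0x16D506
s_2 = Round(s_1, k_1) = 0x9FB298
s_3 = Round(s_2, k_2) = 0x38317B
s_4 = Round(s_3, k_3) = 0xADE8D2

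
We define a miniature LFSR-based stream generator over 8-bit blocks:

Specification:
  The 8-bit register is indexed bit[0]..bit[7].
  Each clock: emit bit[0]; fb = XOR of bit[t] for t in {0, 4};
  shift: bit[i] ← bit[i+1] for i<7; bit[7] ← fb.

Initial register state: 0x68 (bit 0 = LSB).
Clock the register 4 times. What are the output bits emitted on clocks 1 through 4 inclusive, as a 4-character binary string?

reg_0 = 0x68
clock 1: out=0, reg = 0x34
clock 2: out=0, reg = 0x9A
clock 3: out=0, reg = 0xCD
clock 4: out=1, reg = 0xE6

0001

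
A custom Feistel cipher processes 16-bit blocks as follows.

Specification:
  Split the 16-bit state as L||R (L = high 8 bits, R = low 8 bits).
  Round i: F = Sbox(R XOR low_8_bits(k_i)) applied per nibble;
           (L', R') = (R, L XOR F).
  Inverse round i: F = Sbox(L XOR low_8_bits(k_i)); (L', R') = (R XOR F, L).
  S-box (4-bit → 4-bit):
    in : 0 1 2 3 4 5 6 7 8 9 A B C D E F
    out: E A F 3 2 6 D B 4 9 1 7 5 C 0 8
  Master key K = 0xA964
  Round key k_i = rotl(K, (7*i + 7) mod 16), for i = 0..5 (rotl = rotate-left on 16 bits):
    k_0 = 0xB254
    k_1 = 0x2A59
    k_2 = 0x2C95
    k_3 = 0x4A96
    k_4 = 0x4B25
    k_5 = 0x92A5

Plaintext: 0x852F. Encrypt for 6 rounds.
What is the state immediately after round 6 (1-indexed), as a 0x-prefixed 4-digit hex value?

s_0 = plaintext = 0x852F
s_1 = Round(s_0, k_0) = 0x2F32
s_2 = Round(s_1, k_1) = 0x32F8
s_3 = Round(s_2, k_2) = 0xF8EE
s_4 = Round(s_3, k_3) = 0xEE4C
s_5 = Round(s_4, k_4) = 0x4C37
s_6 = Round(s_5, k_5) = 0x37D3

0x37D3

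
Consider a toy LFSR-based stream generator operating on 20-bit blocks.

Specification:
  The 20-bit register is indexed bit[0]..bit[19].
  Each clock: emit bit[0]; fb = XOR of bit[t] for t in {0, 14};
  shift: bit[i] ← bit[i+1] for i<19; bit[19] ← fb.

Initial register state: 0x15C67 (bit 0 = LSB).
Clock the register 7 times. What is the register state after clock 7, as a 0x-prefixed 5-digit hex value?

0xC42B8

reg_0 = 0x15C67
clock 1: out=1, reg = 0x0AE33
clock 2: out=1, reg = 0x85719
clock 3: out=1, reg = 0x42B8C
clock 4: out=0, reg = 0x215C6
clock 5: out=0, reg = 0x10AE3
clock 6: out=1, reg = 0x88571
clock 7: out=1, reg = 0xC42B8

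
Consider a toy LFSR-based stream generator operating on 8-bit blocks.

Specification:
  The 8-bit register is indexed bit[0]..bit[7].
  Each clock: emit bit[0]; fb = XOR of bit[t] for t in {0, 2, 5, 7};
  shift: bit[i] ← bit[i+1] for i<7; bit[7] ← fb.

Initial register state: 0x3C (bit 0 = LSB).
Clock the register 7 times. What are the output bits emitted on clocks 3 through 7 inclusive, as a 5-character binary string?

reg_0 = 0x3C
clock 1: out=0, reg = 0x1E
clock 2: out=0, reg = 0x8F
clock 3: out=1, reg = 0xC7
clock 4: out=1, reg = 0xE3
clock 5: out=1, reg = 0xF1
clock 6: out=1, reg = 0xF8
clock 7: out=0, reg = 0x7C

11110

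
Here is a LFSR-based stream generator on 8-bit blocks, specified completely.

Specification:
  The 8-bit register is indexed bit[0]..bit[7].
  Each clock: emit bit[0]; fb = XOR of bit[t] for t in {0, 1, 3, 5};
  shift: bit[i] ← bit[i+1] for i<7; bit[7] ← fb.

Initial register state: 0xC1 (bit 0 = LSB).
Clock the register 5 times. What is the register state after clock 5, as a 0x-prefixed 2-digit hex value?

reg_0 = 0xC1
clock 1: out=1, reg = 0xE0
clock 2: out=0, reg = 0xF0
clock 3: out=0, reg = 0xF8
clock 4: out=0, reg = 0x7C
clock 5: out=0, reg = 0x3E

0x3E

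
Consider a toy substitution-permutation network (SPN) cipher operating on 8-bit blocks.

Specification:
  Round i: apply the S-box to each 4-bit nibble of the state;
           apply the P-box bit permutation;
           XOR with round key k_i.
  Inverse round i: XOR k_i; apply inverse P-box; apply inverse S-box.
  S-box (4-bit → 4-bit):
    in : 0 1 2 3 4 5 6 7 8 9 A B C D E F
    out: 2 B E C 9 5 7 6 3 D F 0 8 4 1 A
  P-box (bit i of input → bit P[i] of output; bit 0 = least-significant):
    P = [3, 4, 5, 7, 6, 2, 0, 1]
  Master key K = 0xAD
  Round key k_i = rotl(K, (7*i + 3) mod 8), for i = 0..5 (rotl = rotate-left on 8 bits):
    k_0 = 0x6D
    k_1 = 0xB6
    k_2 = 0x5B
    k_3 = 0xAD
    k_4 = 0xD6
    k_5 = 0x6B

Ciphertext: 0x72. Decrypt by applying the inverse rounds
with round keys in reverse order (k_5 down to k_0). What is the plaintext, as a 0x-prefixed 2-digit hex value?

s_0 = ciphertext = 0x72
s_1 = InvRound(s_0, k_5) = 0xD8
s_2 = InvRound(s_1, k_4) = 0xFE
s_3 = InvRound(s_2, k_3) = 0x90
s_4 = InvRound(s_3, k_2) = 0x94
s_5 = InvRound(s_4, k_1) = 0xCD
s_6 = InvRound(s_5, k_0) = 0xB3

0xB3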